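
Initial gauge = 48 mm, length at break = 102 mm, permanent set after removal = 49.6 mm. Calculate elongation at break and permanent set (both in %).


Elongation at break = (102 - 48) / 48 x 100 = 112.5%
Permanent set = (49.6 - 48) / 48 x 100 = 3.3%


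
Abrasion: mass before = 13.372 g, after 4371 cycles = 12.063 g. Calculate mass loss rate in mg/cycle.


0.299 mg/cycle

Mass loss = 13.372 - 12.063 = 1.309 g
Rate = 1.309 / 4371 x 1000 = 0.299 mg/cycle


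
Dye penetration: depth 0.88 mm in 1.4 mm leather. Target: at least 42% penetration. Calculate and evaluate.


Penetration = 62.9%
Meets target: Yes

Penetration = 0.88 / 1.4 x 100 = 62.9%
Target: 42%
Meets target: Yes


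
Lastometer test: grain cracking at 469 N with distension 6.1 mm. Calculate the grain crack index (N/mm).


76.9 N/mm

Grain crack index = force / distension
Index = 469 / 6.1 = 76.9 N/mm


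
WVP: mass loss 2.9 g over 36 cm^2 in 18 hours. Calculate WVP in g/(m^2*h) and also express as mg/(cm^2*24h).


WVP = 44.75 g/(m^2*h)
Daily rate = 107.41 mg/(cm^2*24h)


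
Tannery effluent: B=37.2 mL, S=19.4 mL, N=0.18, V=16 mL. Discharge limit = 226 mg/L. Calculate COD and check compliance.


COD = 1602.0 mg/L
Compliant: No


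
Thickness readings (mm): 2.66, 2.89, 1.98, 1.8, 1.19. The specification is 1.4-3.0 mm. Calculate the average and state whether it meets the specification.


Average = 2.10 mm
Within specification: Yes

Sum = 10.52
Average = 10.52 / 5 = 2.10 mm
Specification range: 1.4 to 3.0 mm
Within spec: Yes


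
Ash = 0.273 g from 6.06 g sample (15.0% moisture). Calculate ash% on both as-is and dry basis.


As-is ash = 4.50%
Dry-basis ash = 5.30%


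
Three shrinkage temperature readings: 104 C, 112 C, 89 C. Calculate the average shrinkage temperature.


101.7 C

Average = (104 + 112 + 89) / 3
Average = 305 / 3 = 101.7 C


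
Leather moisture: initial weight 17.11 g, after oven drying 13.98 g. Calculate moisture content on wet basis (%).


18.3%


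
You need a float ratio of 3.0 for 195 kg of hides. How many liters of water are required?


585.0 L

Water = hide weight x target ratio
Water = 195 x 3.0 = 585.0 L


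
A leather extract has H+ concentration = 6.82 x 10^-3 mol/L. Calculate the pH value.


pH = -log10[H+]
pH = -log10(6.82 x 10^-3) = 2.17


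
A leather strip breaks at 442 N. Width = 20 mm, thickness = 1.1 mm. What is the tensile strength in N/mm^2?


Cross-sectional area = 20 x 1.1 = 22.0 mm^2
Tensile strength = 442 / 22.0 = 20.09 N/mm^2


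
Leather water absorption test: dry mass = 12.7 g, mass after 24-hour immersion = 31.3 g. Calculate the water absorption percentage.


146.5%


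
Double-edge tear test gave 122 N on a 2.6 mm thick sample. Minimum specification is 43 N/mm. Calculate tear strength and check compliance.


Tear strength = 46.9 N/mm
Compliant: Yes

Tear strength = 122 / 2.6 = 46.9 N/mm
Required minimum = 43 N/mm
Compliant: Yes


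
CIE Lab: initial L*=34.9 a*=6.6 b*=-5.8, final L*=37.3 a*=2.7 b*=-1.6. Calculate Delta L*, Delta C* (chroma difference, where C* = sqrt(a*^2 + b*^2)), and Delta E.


Delta L* = 2.4
Delta C* = -5.65
Delta E = 6.21

Delta L* = 37.3 - 34.9 = 2.4
C1* = sqrt((6.6)^2 + (-5.8)^2) = 8.786
C2* = sqrt((2.7)^2 + (-1.6)^2) = 3.138
Delta C* = 3.138 - 8.786 = -5.65
Delta E = sqrt((2.4)^2 + (-3.9)^2 + (4.2)^2) = 6.21


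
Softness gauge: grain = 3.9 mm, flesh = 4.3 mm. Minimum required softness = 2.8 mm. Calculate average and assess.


Average softness = 4.10 mm
Meets requirement: Yes

Average = (3.9 + 4.3) / 2 = 4.10 mm
Minimum = 2.8 mm
Meets requirement: Yes


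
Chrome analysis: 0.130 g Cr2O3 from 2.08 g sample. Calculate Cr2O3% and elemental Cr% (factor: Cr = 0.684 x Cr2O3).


Cr2O3% = 0.130 / 2.08 x 100 = 6.25%
Cr% = 6.25 x 0.684 = 4.28%


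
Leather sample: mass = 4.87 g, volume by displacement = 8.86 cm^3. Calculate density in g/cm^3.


0.550 g/cm^3

Density = mass / volume
Density = 4.87 / 8.86 = 0.550 g/cm^3


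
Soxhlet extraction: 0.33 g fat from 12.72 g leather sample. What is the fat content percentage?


Fat content = 0.33 / 12.72 x 100
Fat = 2.6%


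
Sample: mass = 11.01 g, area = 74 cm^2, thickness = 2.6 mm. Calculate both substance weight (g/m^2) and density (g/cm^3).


Substance weight = 1487.8 g/m^2
Density = 0.572 g/cm^3

SW = 11.01 / 74 x 10000 = 1487.8 g/m^2
Volume = 74 x 2.6 / 10 = 19.24 cm^3
Density = 11.01 / 19.24 = 0.572 g/cm^3


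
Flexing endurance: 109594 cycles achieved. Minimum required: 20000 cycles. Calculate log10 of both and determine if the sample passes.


Achieved: log10 = 5.04
Required: log10 = 4.30
Passes: Yes


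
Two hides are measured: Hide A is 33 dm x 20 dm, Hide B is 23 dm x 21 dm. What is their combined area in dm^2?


Hide A area = 33 x 20 = 660 dm^2
Hide B area = 23 x 21 = 483 dm^2
Total = 660 + 483 = 1143 dm^2


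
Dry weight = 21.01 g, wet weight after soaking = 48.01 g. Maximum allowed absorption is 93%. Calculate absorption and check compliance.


WA = (48.01 - 21.01) / 21.01 x 100 = 128.5%
Maximum allowed: 93%
Compliant: No


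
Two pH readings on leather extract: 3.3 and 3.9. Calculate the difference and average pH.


Difference = |3.3 - 3.9| = 0.6
Average = (3.3 + 3.9) / 2 = 3.60


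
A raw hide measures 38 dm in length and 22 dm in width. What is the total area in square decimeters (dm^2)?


836 dm^2

Area = length x width
Area = 38 x 22 = 836 dm^2


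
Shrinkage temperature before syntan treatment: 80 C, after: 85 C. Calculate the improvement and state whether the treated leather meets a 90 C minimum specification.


Improvement = 85 - 80 = 5 C
Spec check: 85 C >= 90 C? No


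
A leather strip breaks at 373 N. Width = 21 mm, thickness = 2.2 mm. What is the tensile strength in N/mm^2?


Cross-sectional area = 21 x 2.2 = 46.2 mm^2
Tensile strength = 373 / 46.2 = 8.07 N/mm^2


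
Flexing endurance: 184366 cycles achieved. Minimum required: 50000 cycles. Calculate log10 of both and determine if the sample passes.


log10(184366) = 5.27
log10(50000) = 4.70
Passes: Yes


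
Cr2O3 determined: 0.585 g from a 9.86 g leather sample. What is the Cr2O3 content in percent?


5.93%


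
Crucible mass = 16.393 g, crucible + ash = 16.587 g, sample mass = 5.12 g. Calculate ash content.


Ash mass = 0.194 g
Ash content = 3.79%

Ash mass = 16.587 - 16.393 = 0.194 g
Ash% = 0.194 / 5.12 x 100 = 3.79%


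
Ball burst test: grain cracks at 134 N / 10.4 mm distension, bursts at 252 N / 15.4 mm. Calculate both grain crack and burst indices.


Crack index = 134 / 10.4 = 12.9 N/mm
Burst index = 252 / 15.4 = 16.4 N/mm


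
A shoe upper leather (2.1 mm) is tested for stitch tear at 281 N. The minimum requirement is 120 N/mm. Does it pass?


STS = 281 / 2.1 = 133.8 N/mm
Minimum required: 120 N/mm
Passes: Yes


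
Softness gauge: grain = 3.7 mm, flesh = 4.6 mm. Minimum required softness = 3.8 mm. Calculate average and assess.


Average = (3.7 + 4.6) / 2 = 4.15 mm
Minimum = 3.8 mm
Meets requirement: Yes


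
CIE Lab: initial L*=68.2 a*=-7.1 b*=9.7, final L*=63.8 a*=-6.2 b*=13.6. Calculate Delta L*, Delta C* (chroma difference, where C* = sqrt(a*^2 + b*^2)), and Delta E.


Delta L* = 63.8 - 68.2 = -4.4
C1* = sqrt((-7.1)^2 + (9.7)^2) = 12.021
C2* = sqrt((-6.2)^2 + (13.6)^2) = 14.947
Delta C* = 14.947 - 12.021 = 2.93
Delta E = sqrt((-4.4)^2 + (0.9)^2 + (3.9)^2) = 5.95


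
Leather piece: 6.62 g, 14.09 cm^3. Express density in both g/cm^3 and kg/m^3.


0.470 g/cm^3
470 kg/m^3


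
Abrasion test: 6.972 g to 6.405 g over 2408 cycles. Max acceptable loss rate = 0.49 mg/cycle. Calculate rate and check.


Loss = 6.972 - 6.405 = 0.567 g
Rate = 0.567 g / 2408 cycles x 1000 = 0.235 mg/cycle
Max = 0.49 mg/cycle
Passes: Yes


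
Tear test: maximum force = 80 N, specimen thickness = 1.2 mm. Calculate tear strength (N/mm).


Tear strength = force / thickness
Tear = 80 / 1.2 = 66.7 N/mm


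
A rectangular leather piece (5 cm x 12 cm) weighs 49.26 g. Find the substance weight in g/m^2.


8210.0 g/m^2


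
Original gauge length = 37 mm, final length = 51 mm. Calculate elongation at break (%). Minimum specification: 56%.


Elongation = 37.8%
Meets spec: No

Extension = 51 - 37 = 14 mm
Elongation = 14 / 37 x 100 = 37.8%
Minimum required: 56%
Meets specification: No


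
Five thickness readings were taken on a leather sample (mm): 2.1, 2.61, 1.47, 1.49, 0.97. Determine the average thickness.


1.73 mm


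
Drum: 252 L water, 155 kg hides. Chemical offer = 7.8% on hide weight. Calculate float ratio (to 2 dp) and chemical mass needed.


Float ratio = 252 / 155 = 1.63
Chemical = 155 x 7.8 / 100 = 12.09 kg


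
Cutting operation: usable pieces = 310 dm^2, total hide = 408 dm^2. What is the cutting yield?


Yield = usable / total x 100
Yield = 310 / 408 x 100 = 76.0%


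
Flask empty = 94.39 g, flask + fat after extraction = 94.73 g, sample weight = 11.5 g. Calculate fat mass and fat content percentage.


Fat mass = 0.34 g
Fat content = 3.0%


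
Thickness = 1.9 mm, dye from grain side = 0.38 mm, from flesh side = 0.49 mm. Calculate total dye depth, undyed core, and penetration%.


Total dyed = 0.38 + 0.49 = 0.87 mm
Undyed core = 1.9 - 0.87 = 1.03 mm
Penetration = 0.87 / 1.9 x 100 = 45.8%


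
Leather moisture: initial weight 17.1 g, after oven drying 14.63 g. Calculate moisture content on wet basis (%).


Moisture = 17.1 - 14.63 = 2.47 g
MC = 2.47 / 17.1 x 100 = 14.4%


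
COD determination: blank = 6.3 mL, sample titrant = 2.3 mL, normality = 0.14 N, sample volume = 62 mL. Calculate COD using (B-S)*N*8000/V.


COD = (6.3 - 2.3) x 0.14 x 8000 / 62
COD = 4.0 x 0.14 x 8000 / 62
COD = 72.3 mg/L


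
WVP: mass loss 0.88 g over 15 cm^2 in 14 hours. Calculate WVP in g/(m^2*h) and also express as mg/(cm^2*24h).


WVP = 0.88 / (15 x 14) x 10000 = 41.90 g/(m^2*h)
Mass loss in mg = 0.88 x 1000 = 880 mg
Per cm^2 per 24h in mg: 880 x 24 / (15 x 14) = 21120 / 210 = 100.57 mg/(cm^2*24h)


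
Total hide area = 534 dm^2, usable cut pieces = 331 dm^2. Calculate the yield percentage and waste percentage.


Yield = 331 / 534 x 100 = 62.0%
Waste = 534 - 331 = 203 dm^2
Waste% = 100 - 62.0 = 38.0%


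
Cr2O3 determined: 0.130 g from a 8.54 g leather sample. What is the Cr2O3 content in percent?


1.52%


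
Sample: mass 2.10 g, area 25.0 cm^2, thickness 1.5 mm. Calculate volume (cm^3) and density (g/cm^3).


Volume = 3.750 cm^3
Density = 0.560 g/cm^3


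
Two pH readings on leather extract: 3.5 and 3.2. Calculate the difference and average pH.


Difference = 0.3
Average pH = 3.35


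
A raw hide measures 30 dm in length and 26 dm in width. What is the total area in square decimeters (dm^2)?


780 dm^2


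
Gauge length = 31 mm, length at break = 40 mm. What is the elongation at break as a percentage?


29.0%

Extension = 40 - 31 = 9 mm
Elongation = 9 / 31 x 100 = 29.0%


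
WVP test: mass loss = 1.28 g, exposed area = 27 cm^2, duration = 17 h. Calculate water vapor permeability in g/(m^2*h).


WVP = mass_loss / (area x time) x 10000
WVP = 1.28 / (27 x 17) x 10000
WVP = 1.28 / 459 x 10000 = 27.89 g/(m^2*h)


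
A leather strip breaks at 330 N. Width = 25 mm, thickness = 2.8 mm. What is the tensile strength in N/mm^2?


Cross-sectional area = 25 x 2.8 = 70.0 mm^2
Tensile strength = 330 / 70.0 = 4.71 N/mm^2


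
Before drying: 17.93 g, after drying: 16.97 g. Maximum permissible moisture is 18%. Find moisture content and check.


MC = (17.93 - 16.97) / 17.93 x 100 = 5.4%
Maximum: 18%
Acceptable: Yes


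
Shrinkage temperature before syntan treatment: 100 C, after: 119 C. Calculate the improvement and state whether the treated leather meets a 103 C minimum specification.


Improvement = 19 C
Meets 103 C spec: Yes

Improvement = 119 - 100 = 19 C
Spec check: 119 C >= 103 C? Yes


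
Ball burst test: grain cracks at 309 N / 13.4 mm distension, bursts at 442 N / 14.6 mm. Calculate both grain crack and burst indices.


Crack index = 309 / 13.4 = 23.1 N/mm
Burst index = 442 / 14.6 = 30.3 N/mm


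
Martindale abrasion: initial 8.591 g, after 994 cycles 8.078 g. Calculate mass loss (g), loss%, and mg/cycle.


Mass loss = 0.513 g
Loss = 5.97%
Rate = 0.516 mg/cycle


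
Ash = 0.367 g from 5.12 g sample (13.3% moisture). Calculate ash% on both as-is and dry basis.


As-is ash = 7.17%
Dry-basis ash = 8.27%

As-is ash% = 0.367 / 5.12 x 100 = 7.17%
Dry mass = 5.12 x (100 - 13.3) / 100 = 4.43904 g
Dry-basis ash% = 0.367 / 4.43904 x 100 = 8.27%


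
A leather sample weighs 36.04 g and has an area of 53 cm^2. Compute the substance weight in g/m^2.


Substance weight = mass / area x 10000
SW = 36.04 / 53 x 10000
SW = 6800.0 g/m^2


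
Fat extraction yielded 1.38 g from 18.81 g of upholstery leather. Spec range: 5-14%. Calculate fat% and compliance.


Fat content = 7.3%
Compliant: Yes

Fat% = 1.38 / 18.81 x 100 = 7.3%
Spec range: 5-14%
Compliant: Yes


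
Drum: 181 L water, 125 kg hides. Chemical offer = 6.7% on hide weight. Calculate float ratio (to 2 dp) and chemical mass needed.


Float ratio = 181 / 125 = 1.45
Chemical = 125 x 6.7 / 100 = 8.375 kg


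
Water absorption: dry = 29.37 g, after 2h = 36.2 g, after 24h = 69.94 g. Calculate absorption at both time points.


WA (2h) = (36.2 - 29.37) / 29.37 x 100 = 23.3%
WA (24h) = (69.94 - 29.37) / 29.37 x 100 = 138.1%


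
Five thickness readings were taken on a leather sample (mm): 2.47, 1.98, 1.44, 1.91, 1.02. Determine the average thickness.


Sum = 2.47 + 1.98 + 1.44 + 1.91 + 1.02 = 8.82
Average = 8.82 / 5 = 1.76 mm


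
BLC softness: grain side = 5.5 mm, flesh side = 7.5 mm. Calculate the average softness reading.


6.50 mm


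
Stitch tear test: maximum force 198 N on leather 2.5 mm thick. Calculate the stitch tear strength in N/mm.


79.2 N/mm

Stitch tear strength = force / thickness
STS = 198 / 2.5 = 79.2 N/mm


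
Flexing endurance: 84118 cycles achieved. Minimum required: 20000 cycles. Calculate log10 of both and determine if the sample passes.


Achieved: log10 = 4.92
Required: log10 = 4.30
Passes: Yes

log10(84118) = 4.92
log10(20000) = 4.30
Passes: Yes


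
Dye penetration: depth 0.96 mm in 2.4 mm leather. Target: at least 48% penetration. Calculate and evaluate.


Penetration = 40.0%
Meets target: No

Penetration = 0.96 / 2.4 x 100 = 40.0%
Target: 48%
Meets target: No


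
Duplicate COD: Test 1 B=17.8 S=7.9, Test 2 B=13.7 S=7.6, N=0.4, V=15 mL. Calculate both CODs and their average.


COD1 = (17.8 - 7.9) x 0.4 x 8000 / 15 = 2112.0 mg/L
COD2 = (13.7 - 7.6) x 0.4 x 8000 / 15 = 1301.3 mg/L
Average = (2112.0 + 1301.3) / 2 = 1706.7 mg/L


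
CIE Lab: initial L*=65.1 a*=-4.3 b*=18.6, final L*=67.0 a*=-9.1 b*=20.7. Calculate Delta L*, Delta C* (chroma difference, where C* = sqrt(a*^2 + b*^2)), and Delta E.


Delta L* = 1.9
Delta C* = 3.52
Delta E = 5.57

Delta L* = 67.0 - 65.1 = 1.9
C1* = sqrt((-4.3)^2 + (18.6)^2) = 19.091
C2* = sqrt((-9.1)^2 + (20.7)^2) = 22.612
Delta C* = 22.612 - 19.091 = 3.52
Delta E = sqrt((1.9)^2 + (-4.8)^2 + (2.1)^2) = 5.57


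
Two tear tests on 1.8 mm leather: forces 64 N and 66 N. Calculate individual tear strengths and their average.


Tear 1 = 64 / 1.8 = 35.6 N/mm
Tear 2 = 66 / 1.8 = 36.7 N/mm
Average = (35.6 + 36.7) / 2 = 36.2 N/mm


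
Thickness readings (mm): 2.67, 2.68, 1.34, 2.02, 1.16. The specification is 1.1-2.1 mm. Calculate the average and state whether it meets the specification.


Average = 1.97 mm
Within specification: Yes

Sum = 9.87
Average = 9.87 / 5 = 1.97 mm
Specification range: 1.1 to 2.1 mm
Within spec: Yes


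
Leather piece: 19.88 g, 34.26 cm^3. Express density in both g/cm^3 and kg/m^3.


Density = 19.88 / 34.26 = 0.580 g/cm^3
Convert: 0.580 x 1000 = 580 kg/m^3


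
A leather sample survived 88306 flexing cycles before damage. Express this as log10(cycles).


log10(88306) = 4.95


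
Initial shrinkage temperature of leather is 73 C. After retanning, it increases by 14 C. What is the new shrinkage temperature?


87 C

New Ts = 73 + 14 = 87 C


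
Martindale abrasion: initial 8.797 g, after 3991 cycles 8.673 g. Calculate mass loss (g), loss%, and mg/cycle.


Loss = 8.797 - 8.673 = 0.124 g
Loss% = 0.124 / 8.797 x 100 = 1.41%
Rate = 0.124 / 3991 x 1000 = 0.031 mg/cycle


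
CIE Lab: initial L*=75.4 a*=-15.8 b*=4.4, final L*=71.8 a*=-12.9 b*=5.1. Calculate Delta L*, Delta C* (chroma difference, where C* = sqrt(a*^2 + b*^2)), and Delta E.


Delta L* = 71.8 - 75.4 = -3.6
C1* = sqrt((-15.8)^2 + (4.4)^2) = 16.401
C2* = sqrt((-12.9)^2 + (5.1)^2) = 13.872
Delta C* = 13.872 - 16.401 = -2.53
Delta E = sqrt((-3.6)^2 + (2.9)^2 + (0.7)^2) = 4.68


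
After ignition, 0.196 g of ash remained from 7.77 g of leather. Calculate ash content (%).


Ash% = 0.196 / 7.77 x 100
Ash% = 2.52%


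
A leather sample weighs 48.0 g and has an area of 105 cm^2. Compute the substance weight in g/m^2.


Substance weight = mass / area x 10000
SW = 48.0 / 105 x 10000
SW = 4571.4 g/m^2


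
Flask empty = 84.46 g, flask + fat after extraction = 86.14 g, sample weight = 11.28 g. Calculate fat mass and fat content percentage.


Fat mass = 1.68 g
Fat content = 14.9%

Fat mass = 86.14 - 84.46 = 1.68 g
Fat% = 1.68 / 11.28 x 100 = 14.9%


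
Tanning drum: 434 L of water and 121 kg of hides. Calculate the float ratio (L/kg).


3.6

Float ratio = water / hide weight
Ratio = 434 / 121 = 3.6


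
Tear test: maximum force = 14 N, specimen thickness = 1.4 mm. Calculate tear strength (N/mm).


Tear strength = force / thickness
Tear = 14 / 1.4 = 10.0 N/mm


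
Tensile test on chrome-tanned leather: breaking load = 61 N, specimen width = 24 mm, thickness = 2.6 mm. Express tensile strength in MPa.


Cross-section = 24 x 2.6 = 62.4 mm^2
TS = 61 / 62.4 = 0.98 MPa
(1 N/mm^2 = 1 MPa)


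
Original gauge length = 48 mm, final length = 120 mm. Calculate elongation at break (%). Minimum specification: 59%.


Extension = 120 - 48 = 72 mm
Elongation = 72 / 48 x 100 = 150.0%
Minimum required: 59%
Meets specification: Yes


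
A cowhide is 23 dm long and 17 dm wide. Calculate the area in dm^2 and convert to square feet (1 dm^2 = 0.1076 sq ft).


Area = 23 x 17 = 391 dm^2
Conversion: 391 x 0.1076 = 42.07 sq ft


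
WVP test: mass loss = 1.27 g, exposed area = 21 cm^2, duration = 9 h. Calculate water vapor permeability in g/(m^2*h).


67.20 g/(m^2*h)


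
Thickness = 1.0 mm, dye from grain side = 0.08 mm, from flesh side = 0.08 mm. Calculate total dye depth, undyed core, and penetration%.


Total dyed = 0.16 mm
Undyed core = 0.84 mm
Penetration = 16.0%

Total dyed = 0.08 + 0.08 = 0.16 mm
Undyed core = 1.0 - 0.16 = 0.84 mm
Penetration = 0.16 / 1.0 x 100 = 16.0%


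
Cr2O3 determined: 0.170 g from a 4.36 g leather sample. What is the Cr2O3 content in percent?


Cr2O3% = 0.170 / 4.36 x 100
Cr2O3% = 3.90%


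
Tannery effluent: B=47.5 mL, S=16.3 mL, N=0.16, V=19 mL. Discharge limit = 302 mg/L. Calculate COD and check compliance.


COD = (47.5 - 16.3) x 0.16 x 8000 / 19 = 2101.9 mg/L
Limit: 302 mg/L
Compliant: No


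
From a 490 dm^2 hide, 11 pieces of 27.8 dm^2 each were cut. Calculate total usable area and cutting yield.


Total usable = 11 x 27.8 = 305.8 dm^2
Yield = 305.8 / 490 x 100 = 62.4%


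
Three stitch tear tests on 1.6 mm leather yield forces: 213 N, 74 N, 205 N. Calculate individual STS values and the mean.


STS1 = 213 / 1.6 = 133.1 N/mm
STS2 = 74 / 1.6 = 46.3 N/mm
STS3 = 205 / 1.6 = 128.1 N/mm
Mean = (133.1 + 46.3 + 128.1) / 3 = 102.5 N/mm


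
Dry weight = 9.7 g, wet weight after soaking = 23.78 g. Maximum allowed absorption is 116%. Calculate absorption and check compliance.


Absorption = 145.2%
Compliant: No

WA = (23.78 - 9.7) / 9.7 x 100 = 145.2%
Maximum allowed: 116%
Compliant: No


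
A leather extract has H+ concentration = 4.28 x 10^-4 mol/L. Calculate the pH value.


pH = -log10[H+]
pH = -log10(4.28 x 10^-4) = 3.37


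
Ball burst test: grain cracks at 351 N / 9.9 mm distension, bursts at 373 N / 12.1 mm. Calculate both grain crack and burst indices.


Crack index = 35.5 N/mm
Burst index = 30.8 N/mm

Crack index = 351 / 9.9 = 35.5 N/mm
Burst index = 373 / 12.1 = 30.8 N/mm


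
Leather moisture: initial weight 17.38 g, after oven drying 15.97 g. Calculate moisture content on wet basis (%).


Moisture = 17.38 - 15.97 = 1.41 g
MC = 1.41 / 17.38 x 100 = 8.1%


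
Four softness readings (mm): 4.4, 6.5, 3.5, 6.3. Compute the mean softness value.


5.18 mm

Sum = 4.4 + 6.5 + 3.5 + 6.3
Mean = 20.7 / 4 = 5.18 mm


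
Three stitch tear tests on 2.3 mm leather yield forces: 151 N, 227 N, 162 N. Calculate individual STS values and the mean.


STS1 = 151 / 2.3 = 65.7 N/mm
STS2 = 227 / 2.3 = 98.7 N/mm
STS3 = 162 / 2.3 = 70.4 N/mm
Mean = (65.7 + 98.7 + 70.4) / 3 = 78.3 N/mm


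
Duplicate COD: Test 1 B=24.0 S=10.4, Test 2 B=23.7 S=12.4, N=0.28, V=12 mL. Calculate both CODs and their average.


COD1 = 2538.7 mg/L
COD2 = 2109.3 mg/L
Average = 2324.0 mg/L

COD1 = (24.0 - 10.4) x 0.28 x 8000 / 12 = 2538.7 mg/L
COD2 = (23.7 - 12.4) x 0.28 x 8000 / 12 = 2109.3 mg/L
Average = (2538.7 + 2109.3) / 2 = 2324.0 mg/L


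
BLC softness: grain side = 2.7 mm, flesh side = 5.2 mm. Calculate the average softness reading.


Average = (2.7 + 5.2) / 2
Average = 3.95 mm


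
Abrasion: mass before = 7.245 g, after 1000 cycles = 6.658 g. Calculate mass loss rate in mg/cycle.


Mass loss = 7.245 - 6.658 = 0.587 g
Rate = 0.587 / 1000 x 1000 = 0.587 mg/cycle


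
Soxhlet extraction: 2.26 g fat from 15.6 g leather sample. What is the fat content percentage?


14.5%


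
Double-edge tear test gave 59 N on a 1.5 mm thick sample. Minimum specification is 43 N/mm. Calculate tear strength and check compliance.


Tear strength = 59 / 1.5 = 39.3 N/mm
Required minimum = 43 N/mm
Compliant: No


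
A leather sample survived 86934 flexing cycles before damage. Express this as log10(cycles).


log10(86934) = 4.94


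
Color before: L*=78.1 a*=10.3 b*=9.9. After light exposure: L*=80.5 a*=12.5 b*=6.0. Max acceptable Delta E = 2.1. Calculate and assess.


Delta E = 5.08
Passes: No

dL = 2.4, da = 2.2, db = -3.9
dE = sqrt((2.4)^2 + (2.2)^2 + (-3.9)^2) = 5.08
Max = 2.1
Passes: No


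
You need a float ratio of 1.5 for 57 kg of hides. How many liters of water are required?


85.5 L


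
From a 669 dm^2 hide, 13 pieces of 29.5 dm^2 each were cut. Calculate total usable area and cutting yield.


Usable area = 383.5 dm^2
Yield = 57.3%


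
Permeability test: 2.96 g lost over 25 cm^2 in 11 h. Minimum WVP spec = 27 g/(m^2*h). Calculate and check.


WVP = 107.64 g/(m^2*h)
Meets specification: Yes

WVP = 2.96 / (25 x 11) x 10000 = 107.64 g/(m^2*h)
Minimum: 27 g/(m^2*h)
Meets spec: Yes


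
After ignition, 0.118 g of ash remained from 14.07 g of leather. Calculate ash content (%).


0.84%


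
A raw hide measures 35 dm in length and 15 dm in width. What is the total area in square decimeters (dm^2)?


Area = length x width
Area = 35 x 15 = 525 dm^2


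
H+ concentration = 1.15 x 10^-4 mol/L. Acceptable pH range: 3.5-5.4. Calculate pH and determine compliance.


pH = 3.94
Compliant: Yes


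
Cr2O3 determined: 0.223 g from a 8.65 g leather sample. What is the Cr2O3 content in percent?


2.58%

Cr2O3% = 0.223 / 8.65 x 100
Cr2O3% = 2.58%


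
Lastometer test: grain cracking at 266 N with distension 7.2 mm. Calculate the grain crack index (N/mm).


Grain crack index = force / distension
Index = 266 / 7.2 = 36.9 N/mm


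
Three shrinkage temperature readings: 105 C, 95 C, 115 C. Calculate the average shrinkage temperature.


Average = (105 + 95 + 115) / 3
Average = 315 / 3 = 105.0 C


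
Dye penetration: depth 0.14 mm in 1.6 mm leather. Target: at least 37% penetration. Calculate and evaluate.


Penetration = 0.14 / 1.6 x 100 = 8.8%
Target: 37%
Meets target: No


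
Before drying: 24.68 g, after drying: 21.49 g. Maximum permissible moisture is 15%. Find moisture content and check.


MC = (24.68 - 21.49) / 24.68 x 100 = 12.9%
Maximum: 15%
Acceptable: Yes


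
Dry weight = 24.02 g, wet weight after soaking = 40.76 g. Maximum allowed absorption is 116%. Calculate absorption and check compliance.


WA = (40.76 - 24.02) / 24.02 x 100 = 69.7%
Maximum allowed: 116%
Compliant: Yes


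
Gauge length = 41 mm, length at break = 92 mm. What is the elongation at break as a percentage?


Extension = 92 - 41 = 51 mm
Elongation = 51 / 41 x 100 = 124.4%


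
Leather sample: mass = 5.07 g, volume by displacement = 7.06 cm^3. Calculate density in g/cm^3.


Density = mass / volume
Density = 5.07 / 7.06 = 0.718 g/cm^3


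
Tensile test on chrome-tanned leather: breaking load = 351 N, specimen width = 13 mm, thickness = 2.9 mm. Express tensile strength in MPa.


9.31 MPa


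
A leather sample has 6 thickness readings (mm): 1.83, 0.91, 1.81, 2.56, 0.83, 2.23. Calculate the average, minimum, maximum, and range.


Sum = 10.17
Average = 10.17 / 6 = 1.70 mm
Minimum = 0.83 mm
Maximum = 2.56 mm
Range = 2.56 - 0.83 = 1.73 mm


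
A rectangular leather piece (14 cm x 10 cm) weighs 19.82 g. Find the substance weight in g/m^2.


Area = 14 x 10 = 140 cm^2
SW = 19.82 / 140 x 10000 = 1415.7 g/m^2


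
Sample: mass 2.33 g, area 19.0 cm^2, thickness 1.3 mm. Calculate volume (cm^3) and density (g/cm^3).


Thickness in cm = 1.3 / 10 = 0.13 cm
Volume = 19.0 x 0.13 = 2.470 cm^3
Density = 2.33 / 2.470 = 0.943 g/cm^3


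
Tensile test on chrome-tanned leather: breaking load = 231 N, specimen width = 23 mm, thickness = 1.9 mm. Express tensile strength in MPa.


5.29 MPa


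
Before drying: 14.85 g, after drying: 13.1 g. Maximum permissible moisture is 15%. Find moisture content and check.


Moisture content = 11.8%
Acceptable: Yes

MC = (14.85 - 13.1) / 14.85 x 100 = 11.8%
Maximum: 15%
Acceptable: Yes


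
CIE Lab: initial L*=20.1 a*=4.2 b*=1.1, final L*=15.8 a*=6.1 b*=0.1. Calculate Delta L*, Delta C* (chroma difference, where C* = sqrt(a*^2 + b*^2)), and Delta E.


Delta L* = -4.3
Delta C* = 1.76
Delta E = 4.81

Delta L* = 15.8 - 20.1 = -4.3
C1* = sqrt((4.2)^2 + (1.1)^2) = 4.342
C2* = sqrt((6.1)^2 + (0.1)^2) = 6.101
Delta C* = 6.101 - 4.342 = 1.76
Delta E = sqrt((-4.3)^2 + (1.9)^2 + (-1.0)^2) = 4.81


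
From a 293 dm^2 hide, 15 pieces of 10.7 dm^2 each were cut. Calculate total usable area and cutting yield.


Total usable = 15 x 10.7 = 160.5 dm^2
Yield = 160.5 / 293 x 100 = 54.8%


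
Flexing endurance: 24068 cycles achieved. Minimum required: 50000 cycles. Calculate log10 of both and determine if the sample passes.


log10(24068) = 4.38
log10(50000) = 4.70
Passes: No


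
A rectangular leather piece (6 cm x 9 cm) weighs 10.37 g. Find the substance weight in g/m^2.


Area = 6 x 9 = 54 cm^2
SW = 10.37 / 54 x 10000 = 1920.4 g/m^2


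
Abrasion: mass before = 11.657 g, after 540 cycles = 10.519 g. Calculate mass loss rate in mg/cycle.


Mass loss = 11.657 - 10.519 = 1.138 g
Rate = 1.138 / 540 x 1000 = 2.107 mg/cycle


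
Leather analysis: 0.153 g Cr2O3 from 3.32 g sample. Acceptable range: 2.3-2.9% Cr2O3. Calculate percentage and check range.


Cr2O3 = 4.61%
Within range: No

Cr2O3% = 0.153 / 3.32 x 100 = 4.61%
Acceptable range: 2.3 to 2.9%
Within range: No


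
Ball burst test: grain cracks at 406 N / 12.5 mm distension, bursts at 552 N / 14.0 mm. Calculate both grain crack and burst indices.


Crack index = 406 / 12.5 = 32.5 N/mm
Burst index = 552 / 14.0 = 39.4 N/mm


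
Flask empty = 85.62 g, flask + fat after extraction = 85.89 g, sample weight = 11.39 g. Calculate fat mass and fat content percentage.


Fat mass = 0.27 g
Fat content = 2.4%

Fat mass = 85.89 - 85.62 = 0.27 g
Fat% = 0.27 / 11.39 x 100 = 2.4%


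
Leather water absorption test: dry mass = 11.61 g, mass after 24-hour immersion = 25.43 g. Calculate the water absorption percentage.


119.0%

Water absorbed = 25.43 - 11.61 = 13.82 g
WA% = 13.82 / 11.61 x 100 = 119.0%


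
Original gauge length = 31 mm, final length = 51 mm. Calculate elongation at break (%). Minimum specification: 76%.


Elongation = 64.5%
Meets spec: No


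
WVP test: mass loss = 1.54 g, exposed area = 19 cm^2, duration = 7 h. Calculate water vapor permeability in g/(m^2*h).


WVP = mass_loss / (area x time) x 10000
WVP = 1.54 / (19 x 7) x 10000
WVP = 1.54 / 133 x 10000 = 115.79 g/(m^2*h)


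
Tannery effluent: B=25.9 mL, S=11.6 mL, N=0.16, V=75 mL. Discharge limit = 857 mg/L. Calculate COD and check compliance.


COD = (25.9 - 11.6) x 0.16 x 8000 / 75 = 244.1 mg/L
Limit: 857 mg/L
Compliant: Yes


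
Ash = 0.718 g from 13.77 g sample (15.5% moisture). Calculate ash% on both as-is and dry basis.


As-is ash = 5.21%
Dry-basis ash = 6.17%


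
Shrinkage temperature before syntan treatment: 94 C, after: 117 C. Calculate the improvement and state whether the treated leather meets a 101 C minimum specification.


Improvement = 23 C
Meets 101 C spec: Yes

Improvement = 117 - 94 = 23 C
Spec check: 117 C >= 101 C? Yes


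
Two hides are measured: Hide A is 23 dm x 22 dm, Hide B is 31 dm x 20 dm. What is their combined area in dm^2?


Hide A area = 23 x 22 = 506 dm^2
Hide B area = 31 x 20 = 620 dm^2
Total = 506 + 620 = 1126 dm^2


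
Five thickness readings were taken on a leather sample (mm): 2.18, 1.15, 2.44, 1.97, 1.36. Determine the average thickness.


Sum = 2.18 + 1.15 + 2.44 + 1.97 + 1.36 = 9.10
Average = 9.10 / 5 = 1.82 mm


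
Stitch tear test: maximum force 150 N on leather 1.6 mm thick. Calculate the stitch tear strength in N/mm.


93.8 N/mm

Stitch tear strength = force / thickness
STS = 150 / 1.6 = 93.8 N/mm


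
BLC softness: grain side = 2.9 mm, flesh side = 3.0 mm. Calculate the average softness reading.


2.95 mm

Average = (2.9 + 3.0) / 2
Average = 2.95 mm


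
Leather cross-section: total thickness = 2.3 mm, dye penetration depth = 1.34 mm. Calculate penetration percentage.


Penetration% = 1.34 / 2.3 x 100
Penetration = 58.3%


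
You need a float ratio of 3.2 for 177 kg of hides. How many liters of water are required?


Water = hide weight x target ratio
Water = 177 x 3.2 = 566.4 L


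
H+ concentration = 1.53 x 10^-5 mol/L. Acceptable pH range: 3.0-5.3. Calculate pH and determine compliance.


pH = 4.82
Compliant: Yes

pH = -log10(1.53 x 10^-5) = 4.82
Range: 3.0 to 5.3
Compliant: Yes


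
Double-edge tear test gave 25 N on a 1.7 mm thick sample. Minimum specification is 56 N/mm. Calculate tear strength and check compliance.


Tear strength = 25 / 1.7 = 14.7 N/mm
Required minimum = 56 N/mm
Compliant: No


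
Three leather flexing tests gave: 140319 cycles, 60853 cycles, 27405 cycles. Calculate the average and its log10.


Average = 76192 cycles
log10 = 4.88

Average = (140319 + 60853 + 27405) / 3 = 76192 cycles
log10(76192) = 4.88


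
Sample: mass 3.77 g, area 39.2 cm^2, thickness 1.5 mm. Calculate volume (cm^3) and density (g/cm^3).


Volume = 5.880 cm^3
Density = 0.641 g/cm^3


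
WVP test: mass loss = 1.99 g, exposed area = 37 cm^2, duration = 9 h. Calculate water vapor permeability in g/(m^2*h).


59.76 g/(m^2*h)

WVP = mass_loss / (area x time) x 10000
WVP = 1.99 / (37 x 9) x 10000
WVP = 1.99 / 333 x 10000 = 59.76 g/(m^2*h)


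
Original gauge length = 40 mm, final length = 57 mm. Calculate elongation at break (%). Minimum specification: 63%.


Elongation = 42.5%
Meets spec: No


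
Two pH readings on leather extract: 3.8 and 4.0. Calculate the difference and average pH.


Difference = 0.2
Average pH = 3.90


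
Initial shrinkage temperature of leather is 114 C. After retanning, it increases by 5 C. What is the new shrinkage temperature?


119 C


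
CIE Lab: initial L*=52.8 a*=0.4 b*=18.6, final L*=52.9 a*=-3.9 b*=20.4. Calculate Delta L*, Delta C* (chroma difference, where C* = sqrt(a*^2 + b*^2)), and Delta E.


Delta L* = 0.1
Delta C* = 2.17
Delta E = 4.66


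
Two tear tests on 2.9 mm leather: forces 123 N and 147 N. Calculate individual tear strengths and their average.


Tear 1 = 42.4 N/mm
Tear 2 = 50.7 N/mm
Average = 46.6 N/mm

Tear 1 = 123 / 2.9 = 42.4 N/mm
Tear 2 = 147 / 2.9 = 50.7 N/mm
Average = (42.4 + 50.7) / 2 = 46.6 N/mm


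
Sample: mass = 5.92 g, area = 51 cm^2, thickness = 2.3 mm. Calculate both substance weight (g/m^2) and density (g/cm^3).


SW = 5.92 / 51 x 10000 = 1160.8 g/m^2
Volume = 51 x 2.3 / 10 = 11.73 cm^3
Density = 5.92 / 11.73 = 0.505 g/cm^3


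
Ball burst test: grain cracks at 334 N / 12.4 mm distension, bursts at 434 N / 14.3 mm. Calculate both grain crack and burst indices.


Crack index = 26.9 N/mm
Burst index = 30.3 N/mm

Crack index = 334 / 12.4 = 26.9 N/mm
Burst index = 434 / 14.3 = 30.3 N/mm


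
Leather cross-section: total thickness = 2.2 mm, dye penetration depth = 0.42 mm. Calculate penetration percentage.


Penetration% = 0.42 / 2.2 x 100
Penetration = 19.1%


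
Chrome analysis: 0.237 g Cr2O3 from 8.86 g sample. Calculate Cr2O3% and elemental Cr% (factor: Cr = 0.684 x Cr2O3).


Cr2O3 = 2.67%
Cr = 1.83%

Cr2O3% = 0.237 / 8.86 x 100 = 2.67%
Cr% = 2.67 x 0.684 = 1.83%


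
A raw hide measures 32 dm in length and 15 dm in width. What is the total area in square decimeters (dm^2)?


480 dm^2

Area = length x width
Area = 32 x 15 = 480 dm^2


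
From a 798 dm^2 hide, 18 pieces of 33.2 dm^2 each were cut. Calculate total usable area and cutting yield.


Usable area = 597.6 dm^2
Yield = 74.9%


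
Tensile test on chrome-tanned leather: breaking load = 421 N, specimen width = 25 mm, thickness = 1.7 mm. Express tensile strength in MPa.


9.91 MPa

Cross-section = 25 x 1.7 = 42.5 mm^2
TS = 421 / 42.5 = 9.91 MPa
(1 N/mm^2 = 1 MPa)


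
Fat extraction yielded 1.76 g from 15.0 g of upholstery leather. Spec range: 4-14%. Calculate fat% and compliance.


Fat content = 11.7%
Compliant: Yes


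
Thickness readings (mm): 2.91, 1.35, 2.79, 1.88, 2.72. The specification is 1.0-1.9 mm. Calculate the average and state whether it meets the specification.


Sum = 11.65
Average = 11.65 / 5 = 2.33 mm
Specification range: 1.0 to 1.9 mm
Within spec: No


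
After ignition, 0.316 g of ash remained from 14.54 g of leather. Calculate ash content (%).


Ash% = 0.316 / 14.54 x 100
Ash% = 2.17%


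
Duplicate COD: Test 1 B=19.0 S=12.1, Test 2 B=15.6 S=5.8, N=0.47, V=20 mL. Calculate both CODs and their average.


COD1 = 1297.2 mg/L
COD2 = 1842.4 mg/L
Average = 1569.8 mg/L

COD1 = (19.0 - 12.1) x 0.47 x 8000 / 20 = 1297.2 mg/L
COD2 = (15.6 - 5.8) x 0.47 x 8000 / 20 = 1842.4 mg/L
Average = (1297.2 + 1842.4) / 2 = 1569.8 mg/L


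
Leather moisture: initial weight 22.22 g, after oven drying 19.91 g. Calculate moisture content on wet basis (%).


10.4%

Moisture = 22.22 - 19.91 = 2.31 g
MC = 2.31 / 22.22 x 100 = 10.4%


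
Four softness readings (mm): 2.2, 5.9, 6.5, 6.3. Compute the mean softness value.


5.23 mm


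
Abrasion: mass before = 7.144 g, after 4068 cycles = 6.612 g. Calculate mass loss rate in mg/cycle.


0.131 mg/cycle

Mass loss = 7.144 - 6.612 = 0.532 g
Rate = 0.532 / 4068 x 1000 = 0.131 mg/cycle


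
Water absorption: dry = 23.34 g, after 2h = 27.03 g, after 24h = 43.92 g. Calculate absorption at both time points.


WA (2h) = (27.03 - 23.34) / 23.34 x 100 = 15.8%
WA (24h) = (43.92 - 23.34) / 23.34 x 100 = 88.2%


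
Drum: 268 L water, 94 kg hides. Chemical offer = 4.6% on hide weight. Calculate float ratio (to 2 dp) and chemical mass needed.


Float ratio = 268 / 94 = 2.85
Chemical = 94 x 4.6 / 100 = 4.324 kg


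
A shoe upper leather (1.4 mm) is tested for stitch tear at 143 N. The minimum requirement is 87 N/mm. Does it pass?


STS = 143 / 1.4 = 102.1 N/mm
Minimum required: 87 N/mm
Passes: Yes


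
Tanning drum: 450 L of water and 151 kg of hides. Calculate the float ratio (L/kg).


Float ratio = water / hide weight
Ratio = 450 / 151 = 3.0


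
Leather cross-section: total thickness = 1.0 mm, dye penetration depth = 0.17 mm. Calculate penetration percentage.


17.0%


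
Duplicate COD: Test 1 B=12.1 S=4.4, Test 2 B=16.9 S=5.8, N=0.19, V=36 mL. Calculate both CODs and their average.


COD1 = (12.1 - 4.4) x 0.19 x 8000 / 36 = 325.1 mg/L
COD2 = (16.9 - 5.8) x 0.19 x 8000 / 36 = 468.7 mg/L
Average = (325.1 + 468.7) / 2 = 396.9 mg/L


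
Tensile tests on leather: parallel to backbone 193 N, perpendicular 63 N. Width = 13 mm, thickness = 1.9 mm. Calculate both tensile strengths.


Parallel = 7.81 N/mm^2
Perpendicular = 2.55 N/mm^2


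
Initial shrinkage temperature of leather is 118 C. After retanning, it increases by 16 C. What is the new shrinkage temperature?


New Ts = 118 + 16 = 134 C


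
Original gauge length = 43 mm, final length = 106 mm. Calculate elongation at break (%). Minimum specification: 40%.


Elongation = 146.5%
Meets spec: Yes

Extension = 106 - 43 = 63 mm
Elongation = 63 / 43 x 100 = 146.5%
Minimum required: 40%
Meets specification: Yes


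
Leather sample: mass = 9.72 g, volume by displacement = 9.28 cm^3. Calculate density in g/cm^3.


Density = mass / volume
Density = 9.72 / 9.28 = 1.047 g/cm^3


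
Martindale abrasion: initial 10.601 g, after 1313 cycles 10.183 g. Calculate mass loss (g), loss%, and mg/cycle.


Mass loss = 0.418 g
Loss = 3.94%
Rate = 0.318 mg/cycle

Loss = 10.601 - 10.183 = 0.418 g
Loss% = 0.418 / 10.601 x 100 = 3.94%
Rate = 0.418 / 1313 x 1000 = 0.318 mg/cycle


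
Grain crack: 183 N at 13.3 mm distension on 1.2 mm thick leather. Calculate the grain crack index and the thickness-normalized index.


Crack index = 183 / 13.3 = 13.8 N/mm
Normalized = 13.8 / 1.2 = 11.5 N/mm per mm


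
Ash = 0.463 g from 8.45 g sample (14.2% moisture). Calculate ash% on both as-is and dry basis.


As-is ash = 5.48%
Dry-basis ash = 6.39%

As-is ash% = 0.463 / 8.45 x 100 = 5.48%
Dry mass = 8.45 x (100 - 14.2) / 100 = 7.2501 g
Dry-basis ash% = 0.463 / 7.2501 x 100 = 6.39%


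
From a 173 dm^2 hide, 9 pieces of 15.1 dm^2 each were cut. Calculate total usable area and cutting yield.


Total usable = 9 x 15.1 = 135.9 dm^2
Yield = 135.9 / 173 x 100 = 78.6%


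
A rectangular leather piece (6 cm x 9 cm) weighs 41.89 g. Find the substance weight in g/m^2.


Area = 6 x 9 = 54 cm^2
SW = 41.89 / 54 x 10000 = 7757.4 g/m^2


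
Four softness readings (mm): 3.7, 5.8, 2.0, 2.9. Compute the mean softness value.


3.60 mm

Sum = 3.7 + 5.8 + 2.0 + 2.9
Mean = 14.4 / 4 = 3.60 mm


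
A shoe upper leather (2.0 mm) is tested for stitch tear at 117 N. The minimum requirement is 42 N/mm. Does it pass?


STS = 117 / 2.0 = 58.5 N/mm
Minimum required: 42 N/mm
Passes: Yes


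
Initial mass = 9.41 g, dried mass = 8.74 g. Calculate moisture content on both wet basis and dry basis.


Wet basis = 7.1%
Dry basis = 7.7%

Moisture lost = 9.41 - 8.74 = 0.67 g
Wet basis MC = 0.67 / 9.41 x 100 = 7.1%
Dry basis MC = 0.67 / 8.74 x 100 = 7.7%


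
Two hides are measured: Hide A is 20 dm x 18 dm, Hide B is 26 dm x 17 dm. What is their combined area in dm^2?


802 dm^2


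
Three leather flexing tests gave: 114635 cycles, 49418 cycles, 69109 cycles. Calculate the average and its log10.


Average = 77721 cycles
log10 = 4.89


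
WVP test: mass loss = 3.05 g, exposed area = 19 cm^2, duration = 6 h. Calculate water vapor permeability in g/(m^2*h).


WVP = mass_loss / (area x time) x 10000
WVP = 3.05 / (19 x 6) x 10000
WVP = 3.05 / 114 x 10000 = 267.54 g/(m^2*h)
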